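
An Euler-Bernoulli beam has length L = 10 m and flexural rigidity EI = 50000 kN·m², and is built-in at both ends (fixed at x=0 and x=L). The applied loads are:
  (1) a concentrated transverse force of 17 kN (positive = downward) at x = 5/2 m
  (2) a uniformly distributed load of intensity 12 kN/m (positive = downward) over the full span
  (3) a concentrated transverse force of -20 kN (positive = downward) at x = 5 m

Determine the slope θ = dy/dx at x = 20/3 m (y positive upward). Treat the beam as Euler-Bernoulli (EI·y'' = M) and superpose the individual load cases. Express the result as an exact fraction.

Load 1 — point force P=17 kN at a=5/2 m (b=L-a=15/2):
  θ_1 = Pa²(L-x)(2bL-(3b+a)(L-x))/(2L³EI)  [x>a] = 17·(5/2)²·(10-(20/3))·(2·(15/2)·10-(3·(15/2)+(5/2))·(10-(20/3)))/(2·10³·50000) = 17/72000 rad
Load 2 — uniform load w=12 kN/m over full span:
  θ_2 = -wx(L-x)(L-2x)/(12EI) = -12·(20/3)·(10-(20/3))·(10-2·(20/3))/(12·50000) = 1/675 rad
Load 3 — point force P=-20 kN at a=5 m (b=L-a=5):
  θ_3 = Pa²(L-x)(2bL-(3b+a)(L-x))/(2L³EI)  [x>a] = (-20)·5²·(10-(20/3))·(2·5·10-(3·5+5)·(10-(20/3)))/(2·10³·50000) = -1/1800 rad
Superposition: θ = Σ θ_i = 251/216000 rad ≈ 0.001162 rad

θ(20/3) = 251/216000 rad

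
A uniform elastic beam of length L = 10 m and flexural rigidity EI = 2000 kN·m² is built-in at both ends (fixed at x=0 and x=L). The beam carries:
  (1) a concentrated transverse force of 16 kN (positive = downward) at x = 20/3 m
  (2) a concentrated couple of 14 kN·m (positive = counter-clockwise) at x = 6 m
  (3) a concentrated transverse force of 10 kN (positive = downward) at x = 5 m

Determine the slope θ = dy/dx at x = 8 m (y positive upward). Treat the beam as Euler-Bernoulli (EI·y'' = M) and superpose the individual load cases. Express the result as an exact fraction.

θ(8) = 132893/6750000 rad

Load 1 — point force P=16 kN at a=20/3 m (b=L-a=10/3):
  θ_1 = Pa²(L-x)(2bL-(3b+a)(L-x))/(2L³EI)  [x>a] = 16·(20/3)²·(10-8)·(2·(10/3)·10-(3·(10/3)+(20/3))·(10-8))/(2·10³·2000) = 8/675 rad
Load 2 — applied couple M₀=14 kN·m at a=6 m (b=L-a=4):
  θ_2 = (R_Ax²/2 - M_Ax - M₀(x-a))/EI  [x>a] with R_A=252/125, M_A=112/25 = ((252/125)·8²/2 - (112/25)·8 - 14·(8-6))/2000 = 21/62500 rad
Load 3 — point force P=10 kN at a=5 m (b=L-a=5):
  θ_3 = Pa²(L-x)(2bL-(3b+a)(L-x))/(2L³EI)  [x>a] = 10·5²·(10-8)·(2·5·10-(3·5+5)·(10-8))/(2·10³·2000) = 3/400 rad
Superposition: θ = Σ θ_i = 132893/6750000 rad ≈ 0.019688 rad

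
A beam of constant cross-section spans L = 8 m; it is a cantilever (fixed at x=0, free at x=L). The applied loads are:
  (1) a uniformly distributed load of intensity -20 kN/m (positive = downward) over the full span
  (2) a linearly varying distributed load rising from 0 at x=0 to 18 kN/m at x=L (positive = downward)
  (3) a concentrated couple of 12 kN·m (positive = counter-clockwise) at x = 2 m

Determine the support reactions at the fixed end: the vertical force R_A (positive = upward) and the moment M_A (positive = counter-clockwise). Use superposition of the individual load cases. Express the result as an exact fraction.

R_A = -88 kN, M_A = -268 kN·m

Load 1 — uniform load w=-20 kN/m over full span:
  R_A = wL = (-20)·8 = -160 kN
  M_A = wL²/2 = (-20)·8²/2 = -640 kN·m
Load 2 — triangular load w₀=18 kN/m (0→w₀ over full span):
  R_A = w₀L/2 = 18·8/2 = 72 kN
  M_A = w₀L²/3 = 18·8²/3 = 384 kN·m
Load 3 — applied couple M₀=12 kN·m at a=2 m (b=L-a=6):
  R_A = 0 kN
  M_A = -M₀ = -12 kN·m
Superposition: R_A = -88 kN, M_A = -268 kN·m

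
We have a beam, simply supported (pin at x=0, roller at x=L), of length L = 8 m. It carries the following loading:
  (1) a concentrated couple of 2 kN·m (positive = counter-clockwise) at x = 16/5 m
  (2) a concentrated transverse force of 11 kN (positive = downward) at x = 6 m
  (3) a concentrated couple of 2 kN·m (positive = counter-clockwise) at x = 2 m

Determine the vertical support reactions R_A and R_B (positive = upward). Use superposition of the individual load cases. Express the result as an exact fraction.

Load 1 — applied couple M₀=2 kN·m at a=16/5 m (b=L-a=24/5):
  R_A = M₀/L = 2/8 = 1/4 kN
  R_B = -M₀/L = -2/8 = -1/4 kN
Load 2 — point force P=11 kN at a=6 m (b=L-a=2):
  R_A = Pb/L = 11·2/8 = 11/4 kN
  R_B = Pa/L = 11·6/8 = 33/4 kN
Load 3 — applied couple M₀=2 kN·m at a=2 m (b=L-a=6):
  R_A = M₀/L = 2/8 = 1/4 kN
  R_B = -M₀/L = -2/8 = -1/4 kN
Superposition: R_A = 13/4 kN, R_B = 31/4 kN

R_A = 13/4 kN, R_B = 31/4 kN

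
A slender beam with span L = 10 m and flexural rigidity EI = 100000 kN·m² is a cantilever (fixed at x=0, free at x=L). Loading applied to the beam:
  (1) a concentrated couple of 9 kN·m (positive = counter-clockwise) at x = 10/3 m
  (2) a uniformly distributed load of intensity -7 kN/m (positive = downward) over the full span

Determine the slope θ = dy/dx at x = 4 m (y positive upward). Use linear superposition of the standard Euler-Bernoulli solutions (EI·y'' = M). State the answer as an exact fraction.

θ(4) = 1417/150000 rad

Load 1 — applied couple M₀=9 kN·m at a=10/3 m (b=L-a=20/3):
  θ_1 = M₀a/EI  [x>a] = 9·(10/3)/100000 = 3/10000 rad
Load 2 — uniform load w=-7 kN/m over full span:
  θ_2 = -wx(x²-3Lx+3L²)/(6EI) = -(-7)·4·(4²-3·10·4+3·10²)/(6·100000) = 343/37500 rad
Superposition: θ = Σ θ_i = 1417/150000 rad ≈ 0.009447 rad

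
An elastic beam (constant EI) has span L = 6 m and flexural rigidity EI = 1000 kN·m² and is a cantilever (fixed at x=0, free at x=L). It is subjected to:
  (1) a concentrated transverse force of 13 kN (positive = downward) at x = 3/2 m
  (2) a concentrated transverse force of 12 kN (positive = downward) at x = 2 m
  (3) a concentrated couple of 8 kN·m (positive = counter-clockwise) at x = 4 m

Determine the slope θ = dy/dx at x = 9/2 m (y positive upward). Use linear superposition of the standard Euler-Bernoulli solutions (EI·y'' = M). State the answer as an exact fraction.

Load 1 — point force P=13 kN at a=3/2 m (b=L-a=9/2):
  θ_1 = -Pa²/(2EI)  [x>a] = -13·(3/2)²/(2·1000) = -117/8000 rad
Load 2 — point force P=12 kN at a=2 m (b=L-a=4):
  θ_2 = -Pa²/(2EI)  [x>a] = -12·2²/(2·1000) = -3/125 rad
Load 3 — applied couple M₀=8 kN·m at a=4 m (b=L-a=2):
  θ_3 = M₀a/EI  [x>a] = 8·4/1000 = 4/125 rad
Superposition: θ = Σ θ_i = -53/8000 rad ≈ -0.006625 rad

θ(9/2) = -53/8000 rad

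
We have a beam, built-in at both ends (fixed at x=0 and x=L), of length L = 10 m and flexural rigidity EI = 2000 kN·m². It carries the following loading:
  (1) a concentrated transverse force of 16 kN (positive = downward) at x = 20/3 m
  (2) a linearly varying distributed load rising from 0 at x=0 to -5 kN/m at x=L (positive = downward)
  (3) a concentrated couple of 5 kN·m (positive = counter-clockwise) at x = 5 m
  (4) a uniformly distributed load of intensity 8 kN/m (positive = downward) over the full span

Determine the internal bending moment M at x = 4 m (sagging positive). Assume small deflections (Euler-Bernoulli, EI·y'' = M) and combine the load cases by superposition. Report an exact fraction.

Load 1 — point force P=16 kN at a=20/3 m (b=L-a=10/3):
  M_1 = Pb²(3a+b)x/L³ - Pab²/L²  [x≤a] = 16·(10/3)²·(3·(20/3)+(10/3))·4/10³ - 16·(20/3)·(10/3)²/10² = 128/27 kN·m
Load 2 — triangular load w₀=-5 kN/m (0→w₀ over full span):
  M_2 = 3w₀Lx/20 - w₀L²/30 - w₀x³/(6L) = 3·(-5)·10·4/20 - (-5)·10²/30 - (-5)·4³/(6·10) = -8 kN·m
Load 3 — applied couple M₀=5 kN·m at a=5 m (b=L-a=5):
  M_3 = R_Ax - M_A  [x≤a] with R_A=3/4, M_A=5/4 = (3/4)·4 - (5/4) = 7/4 kN·m
Load 4 — uniform load w=8 kN/m over full span:
  M_4 = wLx/2 - wL²/12 - wx²/2 = 8·10·4/2 - 8·10²/12 - 8·4²/2 = 88/3 kN·m
Superposition: M = Σ M_i = 3005/108 kN·m ≈ 27.824074 kN·m

M(4) = 3005/108 kN·m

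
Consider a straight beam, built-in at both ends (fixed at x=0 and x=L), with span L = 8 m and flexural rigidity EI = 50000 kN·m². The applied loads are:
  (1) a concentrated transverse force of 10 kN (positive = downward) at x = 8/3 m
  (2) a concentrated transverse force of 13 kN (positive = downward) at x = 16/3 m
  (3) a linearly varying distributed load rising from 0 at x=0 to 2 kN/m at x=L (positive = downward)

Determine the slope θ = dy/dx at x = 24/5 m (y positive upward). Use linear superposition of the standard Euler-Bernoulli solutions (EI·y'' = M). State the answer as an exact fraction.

θ(24/5) = 3226/17578125 rad

Load 1 — point force P=10 kN at a=8/3 m (b=L-a=16/3):
  θ_1 = Pa²(L-x)(2bL-(3b+a)(L-x))/(2L³EI)  [x>a] = 10·(8/3)²·(8-(24/5))·(2·(16/3)·8-(3·(16/3)+(8/3))·(8-(24/5)))/(2·8³·50000) = 16/140625 rad
Load 2 — point force P=13 kN at a=16/3 m (b=L-a=8/3):
  θ_2 = -Pb²x(2aL-(3a+b)x)/(2L³EI)  [x≤a] = -13·(8/3)²·(24/5)·(2·(16/3)·8-(3·(16/3)+(8/3))·(24/5))/(2·8³·50000) = 26/703125 rad
Load 3 — triangular load w₀=2 kN/m (0→w₀ over full span):
  θ_3 = -w₀(2x(L-x)(L-2x)(x+2L)+x²(L-x)²)/(120LEI) = -2·(2·(24/5)·(8-(24/5))·(8-2·(24/5))·((24/5)+2·8)+(24/5)²·(8-(24/5))²)/(120·8·50000) = 64/1953125 rad
Superposition: θ = Σ θ_i = 3226/17578125 rad ≈ 0.000184 rad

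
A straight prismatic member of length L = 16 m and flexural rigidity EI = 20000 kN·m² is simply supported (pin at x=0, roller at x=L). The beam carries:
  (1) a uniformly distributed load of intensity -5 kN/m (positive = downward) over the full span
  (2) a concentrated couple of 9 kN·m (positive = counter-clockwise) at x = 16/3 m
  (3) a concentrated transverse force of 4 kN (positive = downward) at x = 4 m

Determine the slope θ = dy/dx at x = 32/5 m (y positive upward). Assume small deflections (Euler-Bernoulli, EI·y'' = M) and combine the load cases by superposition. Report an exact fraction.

Load 1 — uniform load w=-5 kN/m over full span:
  θ_1 = -w(L³-6Lx²+4x³)/(24EI) = -(-5)·(16³-6·16·(32/5)²+4·(32/5)³)/(24·20000) = 592/46875 rad
Load 2 — applied couple M₀=9 kN·m at a=16/3 m (b=L-a=32/3):
  θ_2 = (M₀x²/(2L)-M₀(x-a)+C₁)/EI  [x>a] with C₁=M₀(3b²-L²)/(6L)=8 = (9·(32/5)²/(2·16)-9·((32/5)-(16/3))+8)/20000 = 31/62500 rad
Load 3 — point force P=4 kN at a=4 m (b=L-a=12):
  θ_3 = -Pa(2L²-6Lx+3x²+a²)/(6LEI)  [x>a] = -4·4·(2·16²-6·16·(32/5)+3·(32/5)²+4²)/(6·16·20000) = -19/62500 rad
Superposition: θ = Σ θ_i = 601/46875 rad ≈ 0.012821 rad

θ(32/5) = 601/46875 rad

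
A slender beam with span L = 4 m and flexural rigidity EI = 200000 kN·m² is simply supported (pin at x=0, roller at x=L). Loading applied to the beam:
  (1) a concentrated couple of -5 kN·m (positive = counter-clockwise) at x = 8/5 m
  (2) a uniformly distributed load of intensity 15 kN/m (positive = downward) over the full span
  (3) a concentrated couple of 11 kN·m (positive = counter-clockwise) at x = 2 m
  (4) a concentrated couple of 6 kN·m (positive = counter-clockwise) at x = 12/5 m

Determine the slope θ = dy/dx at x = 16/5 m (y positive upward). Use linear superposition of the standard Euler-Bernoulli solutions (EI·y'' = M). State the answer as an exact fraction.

θ(16/5) = 1643/10000000 rad

Load 1 — applied couple M₀=-5 kN·m at a=8/5 m (b=L-a=12/5):
  θ_1 = (M₀x²/(2L)-M₀(x-a)+C₁)/EI  [x>a] with C₁=M₀(3b²-L²)/(6L)=-4/15 = ((-5)·(16/5)²/(2·4)-(-5)·((16/5)-(8/5))+(-4/15))/200000 = 1/150000 rad
Load 2 — uniform load w=15 kN/m over full span:
  θ_2 = -w(L³-6Lx²+4x³)/(24EI) = -15·(4³-6·4·(16/5)²+4·(16/5)³)/(24·200000) = 99/625000 rad
Load 3 — applied couple M₀=11 kN·m at a=2 m (b=L-a=2):
  θ_3 = (M₀x²/(2L)-M₀(x-a)+C₁)/EI  [x>a] with C₁=M₀(3b²-L²)/(6L)=-11/6 = (11·(16/5)²/(2·4)-11·((16/5)-2)+(-11/6))/200000 = -143/30000000 rad
Load 4 — applied couple M₀=6 kN·m at a=12/5 m (b=L-a=8/5):
  θ_4 = (M₀x²/(2L)-M₀(x-a)+C₁)/EI  [x>a] with C₁=M₀(3b²-L²)/(6L)=-52/25 = (6·(16/5)²/(2·4)-6·((16/5)-(12/5))+(-52/25))/200000 = 1/250000 rad
Superposition: θ = Σ θ_i = 1643/10000000 rad ≈ 0.000164 rad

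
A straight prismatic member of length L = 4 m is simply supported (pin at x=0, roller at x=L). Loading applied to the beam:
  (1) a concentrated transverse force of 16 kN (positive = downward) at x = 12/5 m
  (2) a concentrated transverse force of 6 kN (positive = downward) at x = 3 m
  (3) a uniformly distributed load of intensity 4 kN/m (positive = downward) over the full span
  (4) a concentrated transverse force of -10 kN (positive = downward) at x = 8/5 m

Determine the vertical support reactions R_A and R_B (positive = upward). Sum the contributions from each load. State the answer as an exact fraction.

Load 1 — point force P=16 kN at a=12/5 m (b=L-a=8/5):
  R_A = Pb/L = 16·(8/5)/4 = 32/5 kN
  R_B = Pa/L = 16·(12/5)/4 = 48/5 kN
Load 2 — point force P=6 kN at a=3 m (b=L-a=1):
  R_A = Pb/L = 6·1/4 = 3/2 kN
  R_B = Pa/L = 6·3/4 = 9/2 kN
Load 3 — uniform load w=4 kN/m over full span:
  R_A = wL/2 = 4·4/2 = 8 kN
  R_B = wL/2 = 4·4/2 = 8 kN
Load 4 — point force P=-10 kN at a=8/5 m (b=L-a=12/5):
  R_A = Pb/L = (-10)·(12/5)/4 = -6 kN
  R_B = Pa/L = (-10)·(8/5)/4 = -4 kN
Superposition: R_A = 99/10 kN, R_B = 181/10 kN

R_A = 99/10 kN, R_B = 181/10 kN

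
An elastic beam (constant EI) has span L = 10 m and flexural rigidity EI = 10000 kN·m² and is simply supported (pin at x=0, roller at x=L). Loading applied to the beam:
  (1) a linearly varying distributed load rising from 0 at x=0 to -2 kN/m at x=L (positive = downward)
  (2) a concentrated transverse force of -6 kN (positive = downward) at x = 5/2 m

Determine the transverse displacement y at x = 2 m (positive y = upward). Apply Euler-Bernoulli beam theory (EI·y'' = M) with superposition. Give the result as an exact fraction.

Load 1 — triangular load w₀=-2 kN/m (0→w₀ over full span):
  y_1 = -w₀x(7L⁴-10L²x²+3x⁴)/(360LEI) = -(-2)·2·(7·10⁴-10·10²·2²+3·2⁴)/(360·10·10000) = 344/46875 m
Load 2 — point force P=-6 kN at a=5/2 m (b=L-a=15/2):
  y_2 = -Pbx(L²-b²-x²)/(6LEI)  [x≤a] = -(-6)·(15/2)·2·(10²-(15/2)²-2²)/(6·10·10000) = 477/80000 m
Superposition: y = Σ y_i = 79807/6000000 m ≈ 0.013301 m

y(2) = 79807/6000000 m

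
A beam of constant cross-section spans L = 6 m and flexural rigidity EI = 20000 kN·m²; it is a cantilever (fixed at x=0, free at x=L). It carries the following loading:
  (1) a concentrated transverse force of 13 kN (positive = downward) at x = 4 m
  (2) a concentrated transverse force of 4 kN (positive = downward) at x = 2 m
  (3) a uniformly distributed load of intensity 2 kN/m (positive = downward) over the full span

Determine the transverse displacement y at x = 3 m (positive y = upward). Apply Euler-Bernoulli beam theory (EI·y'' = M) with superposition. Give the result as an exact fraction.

Load 1 — point force P=13 kN at a=4 m (b=L-a=2):
  y_1 = -Px²(3a-x)/(6EI)  [x≤a] = -13·3²·(3·4-3)/(6·20000) = -351/40000 m
Load 2 — point force P=4 kN at a=2 m (b=L-a=4):
  y_2 = -Pa²(3x-a)/(6EI)  [x>a] = -4·2²·(3·3-2)/(6·20000) = -7/7500 m
Load 3 — uniform load w=2 kN/m over full span:
  y_3 = -wx²(x²-4Lx+6L²)/(24EI) = -2·3²·(3²-4·6·3+6·6²)/(24·20000) = -459/80000 m
Superposition: y = Σ y_i = -3707/240000 m ≈ -0.015446 m

y(3) = -3707/240000 m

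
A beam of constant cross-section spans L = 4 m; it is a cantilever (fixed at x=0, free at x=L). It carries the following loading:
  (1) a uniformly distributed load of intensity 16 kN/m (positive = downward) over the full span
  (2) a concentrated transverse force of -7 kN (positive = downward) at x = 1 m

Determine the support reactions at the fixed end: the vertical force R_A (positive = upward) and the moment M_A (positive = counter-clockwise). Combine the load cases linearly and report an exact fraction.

R_A = 57 kN, M_A = 121 kN·m

Load 1 — uniform load w=16 kN/m over full span:
  R_A = wL = 16·4 = 64 kN
  M_A = wL²/2 = 16·4²/2 = 128 kN·m
Load 2 — point force P=-7 kN at a=1 m (b=L-a=3):
  R_A = P = (-7) = -7 kN
  M_A = Pa = (-7)·1 = -7 kN·m
Superposition: R_A = 57 kN, M_A = 121 kN·m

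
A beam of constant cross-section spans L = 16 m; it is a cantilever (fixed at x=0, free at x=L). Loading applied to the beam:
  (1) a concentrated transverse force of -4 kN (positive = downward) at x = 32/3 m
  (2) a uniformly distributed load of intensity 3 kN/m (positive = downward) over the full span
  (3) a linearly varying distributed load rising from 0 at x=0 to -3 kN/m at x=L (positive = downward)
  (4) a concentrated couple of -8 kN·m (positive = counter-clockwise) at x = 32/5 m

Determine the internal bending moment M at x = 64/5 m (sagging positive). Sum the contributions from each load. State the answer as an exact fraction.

Load 1 — point force P=-4 kN at a=32/3 m (b=L-a=16/3):
  M_1 = 0  [x>a] = 0 kN·m
Load 2 — uniform load w=3 kN/m over full span:
  M_2 = -w(L-x)²/2 = -3·(16-(64/5))²/2 = -384/25 kN·m
Load 3 — triangular load w₀=-3 kN/m (0→w₀ over full span):
  M_3 = w₀Lx/2 - w₀L²/3 - w₀x³/(6L) = (-3)·16·(64/5)/2 - (-3)·16²/3 - (-3)·(64/5)³/(6·16) = 1792/125 kN·m
Load 4 — applied couple M₀=-8 kN·m at a=32/5 m (b=L-a=48/5):
  M_4 = 0  [x>a] = 0 kN·m
Superposition: M = Σ M_i = -128/125 kN·m ≈ -1.024000 kN·m

M(64/5) = -128/125 kN·m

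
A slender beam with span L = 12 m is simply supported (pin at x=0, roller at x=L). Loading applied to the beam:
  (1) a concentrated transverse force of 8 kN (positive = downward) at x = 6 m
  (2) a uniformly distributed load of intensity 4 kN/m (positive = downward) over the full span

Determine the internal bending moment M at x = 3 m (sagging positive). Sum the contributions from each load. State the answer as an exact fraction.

M(3) = 66 kN·m

Load 1 — point force P=8 kN at a=6 m (b=L-a=6):
  M_1 = Pbx/L  [x≤a] = 8·6·3/12 = 12 kN·m
Load 2 — uniform load w=4 kN/m over full span:
  M_2 = wx(L-x)/2 = 4·3·(12-3)/2 = 54 kN·m
Superposition: M = Σ M_i = 66 kN·m ≈ 66.000000 kN·m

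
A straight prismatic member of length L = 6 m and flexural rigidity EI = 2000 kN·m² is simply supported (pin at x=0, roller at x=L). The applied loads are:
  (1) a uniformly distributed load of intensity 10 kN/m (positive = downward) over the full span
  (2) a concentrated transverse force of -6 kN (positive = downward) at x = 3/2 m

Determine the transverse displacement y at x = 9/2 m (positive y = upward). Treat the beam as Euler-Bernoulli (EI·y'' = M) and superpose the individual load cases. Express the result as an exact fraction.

y(9/2) = -6939/128000 m

Load 1 — uniform load w=10 kN/m over full span:
  y_1 = -wx(L³-2Lx²+x³)/(24EI) = -10·(9/2)·(6³-2·6·(9/2)²+(9/2)³)/(24·2000) = -1539/25600 m
Load 2 — point force P=-6 kN at a=3/2 m (b=L-a=9/2):
  y_2 = -Pa(L-x)(2Lx-a²-x²)/(6LEI)  [x>a] = -(-6)·(3/2)·(6-(9/2))·(2·6·(9/2)-(3/2)²-(9/2)²)/(6·6·2000) = 189/32000 m
Superposition: y = Σ y_i = -6939/128000 m ≈ -0.054211 m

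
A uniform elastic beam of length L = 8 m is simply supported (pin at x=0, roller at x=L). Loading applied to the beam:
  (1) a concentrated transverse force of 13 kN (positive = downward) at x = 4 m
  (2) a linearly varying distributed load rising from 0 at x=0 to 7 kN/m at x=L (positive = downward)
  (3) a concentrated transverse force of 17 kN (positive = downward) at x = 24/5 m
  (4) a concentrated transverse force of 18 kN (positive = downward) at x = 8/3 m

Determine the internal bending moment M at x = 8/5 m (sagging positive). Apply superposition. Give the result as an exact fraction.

Load 1 — point force P=13 kN at a=4 m (b=L-a=4):
  M_1 = Pbx/L  [x≤a] = 13·4·(8/5)/8 = 52/5 kN·m
Load 2 — triangular load w₀=7 kN/m (0→w₀ over full span):
  M_2 = w₀Lx/6 - w₀x³/(6L) = 7·8·(8/5)/6 - 7·(8/5)³/(6·8) = 1792/125 kN·m
Load 3 — point force P=17 kN at a=24/5 m (b=L-a=16/5):
  M_3 = Pbx/L  [x≤a] = 17·(16/5)·(8/5)/8 = 272/25 kN·m
Load 4 — point force P=18 kN at a=8/3 m (b=L-a=16/3):
  M_4 = Pbx/L  [x≤a] = 18·(16/3)·(8/5)/8 = 96/5 kN·m
Superposition: M = Σ M_i = 6852/125 kN·m ≈ 54.816000 kN·m

M(8/5) = 6852/125 kN·m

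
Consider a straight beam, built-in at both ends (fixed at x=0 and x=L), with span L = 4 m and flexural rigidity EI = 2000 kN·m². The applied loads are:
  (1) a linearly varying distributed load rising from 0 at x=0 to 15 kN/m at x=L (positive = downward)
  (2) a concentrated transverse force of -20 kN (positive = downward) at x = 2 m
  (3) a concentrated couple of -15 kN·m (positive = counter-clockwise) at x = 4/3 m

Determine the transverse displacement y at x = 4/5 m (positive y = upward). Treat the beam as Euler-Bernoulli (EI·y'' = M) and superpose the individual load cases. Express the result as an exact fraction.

y(4/5) = 23/390625 m

Load 1 — triangular load w₀=15 kN/m (0→w₀ over full span):
  y_1 = -w₀x²(L-x)²(x+2L)/(120LEI) = -15·(4/5)²·(4-(4/5))²·((4/5)+2·4)/(120·4·2000) = -352/390625 m
Load 2 — point force P=-20 kN at a=2 m (b=L-a=2):
  y_2 = -Pb²x²(3aL-(3a+b)x)/(6L³EI)  [x≤a] = -(-20)·2²·(4/5)²·(3·2·4-(3·2+2)·(4/5))/(6·4³·2000) = 11/9375 m
Load 3 — applied couple M₀=-15 kN·m at a=4/3 m (b=L-a=8/3):
  y_3 = (R_Ax³/6 - M_Ax²/2)/EI  [x≤a] with R_A=-5, M_A=0 = ((-5)·(4/5)³/6 - 0·(4/5)²/2)/2000 = -2/9375 m
Superposition: y = Σ y_i = 23/390625 m ≈ 0.000059 m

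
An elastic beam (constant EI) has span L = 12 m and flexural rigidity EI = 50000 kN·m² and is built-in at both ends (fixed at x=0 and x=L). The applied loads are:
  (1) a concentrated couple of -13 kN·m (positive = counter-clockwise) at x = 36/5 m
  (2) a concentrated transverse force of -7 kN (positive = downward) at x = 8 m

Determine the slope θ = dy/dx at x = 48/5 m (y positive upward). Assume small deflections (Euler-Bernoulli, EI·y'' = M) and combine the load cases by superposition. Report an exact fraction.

Load 1 — applied couple M₀=-13 kN·m at a=36/5 m (b=L-a=24/5):
  θ_1 = (R_Ax²/2 - M_Ax - M₀(x-a))/EI  [x>a] with R_A=-39/25, M_A=-104/25 = ((-39/25)·(48/5)²/2 - (-104/25)·(48/5) - (-13)·((48/5)-(36/5)))/50000 = -117/7812500 rad
Load 2 — point force P=-7 kN at a=8 m (b=L-a=4):
  θ_2 = Pa²(L-x)(2bL-(3b+a)(L-x))/(2L³EI)  [x>a] = (-7)·8²·(12-(48/5))·(2·4·12-(3·4+8)·(12-(48/5)))/(2·12³·50000) = -14/46875 rad
Superposition: θ = Σ θ_i = -7351/23437500 rad ≈ -0.000314 rad

θ(48/5) = -7351/23437500 rad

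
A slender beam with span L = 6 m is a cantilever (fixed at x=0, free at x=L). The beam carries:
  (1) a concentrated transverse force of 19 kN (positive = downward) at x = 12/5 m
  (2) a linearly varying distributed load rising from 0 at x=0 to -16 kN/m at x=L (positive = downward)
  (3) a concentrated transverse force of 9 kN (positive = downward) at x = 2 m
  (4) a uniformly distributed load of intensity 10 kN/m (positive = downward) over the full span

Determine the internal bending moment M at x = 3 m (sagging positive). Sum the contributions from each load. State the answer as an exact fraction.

M(3) = 15 kN·m

Load 1 — point force P=19 kN at a=12/5 m (b=L-a=18/5):
  M_1 = 0  [x>a] = 0 kN·m
Load 2 — triangular load w₀=-16 kN/m (0→w₀ over full span):
  M_2 = w₀Lx/2 - w₀L²/3 - w₀x³/(6L) = (-16)·6·3/2 - (-16)·6²/3 - (-16)·3³/(6·6) = 60 kN·m
Load 3 — point force P=9 kN at a=2 m (b=L-a=4):
  M_3 = 0  [x>a] = 0 kN·m
Load 4 — uniform load w=10 kN/m over full span:
  M_4 = -w(L-x)²/2 = -10·(6-3)²/2 = -45 kN·m
Superposition: M = Σ M_i = 15 kN·m ≈ 15.000000 kN·m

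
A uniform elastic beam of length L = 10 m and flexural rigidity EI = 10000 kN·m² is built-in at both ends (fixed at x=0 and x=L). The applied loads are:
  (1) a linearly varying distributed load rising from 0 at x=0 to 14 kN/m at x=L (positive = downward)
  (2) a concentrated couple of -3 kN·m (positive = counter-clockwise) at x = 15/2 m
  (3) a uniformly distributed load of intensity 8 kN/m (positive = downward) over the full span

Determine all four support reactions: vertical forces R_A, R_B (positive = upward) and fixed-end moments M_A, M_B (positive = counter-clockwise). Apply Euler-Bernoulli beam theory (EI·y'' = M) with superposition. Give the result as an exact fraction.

Load 1 — triangular load w₀=14 kN/m (0→w₀ over full span):
  R_A = 3w₀L/20 = 3·14·10/20 = 21 kN
  M_A = w₀L²/30 = 14·10²/30 = 140/3 kN·m
  R_B = 7w₀L/20 = 7·14·10/20 = 49 kN
  M_B = -w₀L²/20 = -14·10²/20 = -70 kN·m
Load 2 — applied couple M₀=-3 kN·m at a=15/2 m (b=L-a=5/2):
  R_A = 6M₀ab/L³ = 6·(-3)·(15/2)·(5/2)/10³ = -27/80 kN
  M_A = M₀b(2a-b)/L² = (-3)·(5/2)·(2·(15/2)-(5/2))/10² = -15/16 kN·m
  R_B = -6M₀ab/L³ = -6·(-3)·(15/2)·(5/2)/10³ = 27/80 kN
  M_B = M₀a(2b-a)/L² = (-3)·(15/2)·(2·(5/2)-(15/2))/10² = 9/16 kN·m
Load 3 — uniform load w=8 kN/m over full span:
  R_A = wL/2 = 8·10/2 = 40 kN
  M_A = wL²/12 = 8·10²/12 = 200/3 kN·m
  R_B = wL/2 = 8·10/2 = 40 kN
  M_B = -wL²/12 = -8·10²/12 = -200/3 kN·m
Superposition: R_A = 4853/80 kN, M_A = 5395/48 kN·m, R_B = 7147/80 kN, M_B = -6533/48 kN·m

R_A = 4853/80 kN, M_A = 5395/48 kN·m, R_B = 7147/80 kN, M_B = -6533/48 kN·m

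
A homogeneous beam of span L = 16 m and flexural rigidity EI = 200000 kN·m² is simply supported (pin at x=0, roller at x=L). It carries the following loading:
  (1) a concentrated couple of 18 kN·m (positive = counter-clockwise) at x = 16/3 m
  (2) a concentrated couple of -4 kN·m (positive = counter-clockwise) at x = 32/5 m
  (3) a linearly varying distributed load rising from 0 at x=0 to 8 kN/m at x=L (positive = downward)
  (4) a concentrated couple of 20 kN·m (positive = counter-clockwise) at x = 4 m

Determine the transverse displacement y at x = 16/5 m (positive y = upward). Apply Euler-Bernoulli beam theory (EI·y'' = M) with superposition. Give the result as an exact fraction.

Load 1 — applied couple M₀=18 kN·m at a=16/3 m (b=L-a=32/3):
  y_1 = (M₀x³/(6L)+C₁x)/EI  [x≤a] with C₁=M₀(3b²-L²)/(6L)=16 = (18·(16/5)³/(6·16)+16·(16/5))/200000 = 112/390625 m
Load 2 — applied couple M₀=-4 kN·m at a=32/5 m (b=L-a=48/5):
  y_2 = (M₀x³/(6L)+C₁x)/EI  [x≤a] with C₁=M₀(3b²-L²)/(6L)=-64/75 = ((-4)·(16/5)³/(6·16)+(-64/75)·(16/5))/200000 = -8/390625 m
Load 3 — triangular load w₀=8 kN/m (0→w₀ over full span):
  y_3 = -w₀x(7L⁴-10L²x²+3x⁴)/(360LEI) = -8·(16/5)·(7·16⁴-10·16²·(16/5)²+3·(16/5)⁴)/(360·16·200000) = -1409024/146484375 m
Load 4 — applied couple M₀=20 kN·m at a=4 m (b=L-a=12):
  y_4 = (M₀x³/(6L)+C₁x)/EI  [x≤a] with C₁=M₀(3b²-L²)/(6L)=110/3 = (20·(16/5)³/(6·16)+(110/3)·(16/5))/200000 = 97/156250 m
Superposition: y = Σ y_i = -2558173/292968750 m ≈ -0.008732 m

y(16/5) = -2558173/292968750 m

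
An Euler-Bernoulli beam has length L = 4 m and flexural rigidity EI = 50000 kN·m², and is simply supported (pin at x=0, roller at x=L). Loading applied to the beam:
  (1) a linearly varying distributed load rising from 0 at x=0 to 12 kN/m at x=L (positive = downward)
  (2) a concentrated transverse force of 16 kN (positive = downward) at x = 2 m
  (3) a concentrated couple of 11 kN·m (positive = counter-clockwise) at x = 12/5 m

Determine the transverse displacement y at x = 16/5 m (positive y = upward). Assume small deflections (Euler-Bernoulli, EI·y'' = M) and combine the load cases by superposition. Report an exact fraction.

y(16/5) = -148277/292968750 m

Load 1 — triangular load w₀=12 kN/m (0→w₀ over full span):
  y_1 = -w₀x(7L⁴-10L²x²+3x⁴)/(360LEI) = -12·(16/5)·(7·4⁴-10·4²·(16/5)²+3·(16/5)⁴)/(360·4·50000) = -12192/48828125 m
Load 2 — point force P=16 kN at a=2 m (b=L-a=2):
  y_2 = -Pa(L-x)(2Lx-a²-x²)/(6LEI)  [x>a] = -16·2·(4-(16/5))·(2·4·(16/5)-2²-(16/5)²)/(6·4·50000) = -284/1171875 m
Load 3 — applied couple M₀=11 kN·m at a=12/5 m (b=L-a=8/5):
  y_3 = (M₀x³/(6L)-M₀(x-a)²/2+C₁x)/EI  [x>a] with C₁=M₀(3b²-L²)/(6L)=-286/75 = (11·(16/5)³/(6·4)-11·((16/5)-(12/5))²/2+(-286/75)·(16/5))/50000 = -11/781250 m
Superposition: y = Σ y_i = -148277/292968750 m ≈ -0.000506 m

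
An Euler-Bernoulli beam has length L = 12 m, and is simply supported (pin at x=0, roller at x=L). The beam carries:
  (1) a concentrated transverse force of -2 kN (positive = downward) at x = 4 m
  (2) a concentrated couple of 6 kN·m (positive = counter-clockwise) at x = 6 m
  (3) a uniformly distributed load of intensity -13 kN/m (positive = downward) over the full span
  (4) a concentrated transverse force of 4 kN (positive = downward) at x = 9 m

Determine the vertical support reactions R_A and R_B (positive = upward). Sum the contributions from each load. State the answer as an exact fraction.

Load 1 — point force P=-2 kN at a=4 m (b=L-a=8):
  R_A = Pb/L = (-2)·8/12 = -4/3 kN
  R_B = Pa/L = (-2)·4/12 = -2/3 kN
Load 2 — applied couple M₀=6 kN·m at a=6 m (b=L-a=6):
  R_A = M₀/L = 6/12 = 1/2 kN
  R_B = -M₀/L = -6/12 = -1/2 kN
Load 3 — uniform load w=-13 kN/m over full span:
  R_A = wL/2 = (-13)·12/2 = -78 kN
  R_B = wL/2 = (-13)·12/2 = -78 kN
Load 4 — point force P=4 kN at a=9 m (b=L-a=3):
  R_A = Pb/L = 4·3/12 = 1 kN
  R_B = Pa/L = 4·9/12 = 3 kN
Superposition: R_A = -467/6 kN, R_B = -457/6 kN

R_A = -467/6 kN, R_B = -457/6 kN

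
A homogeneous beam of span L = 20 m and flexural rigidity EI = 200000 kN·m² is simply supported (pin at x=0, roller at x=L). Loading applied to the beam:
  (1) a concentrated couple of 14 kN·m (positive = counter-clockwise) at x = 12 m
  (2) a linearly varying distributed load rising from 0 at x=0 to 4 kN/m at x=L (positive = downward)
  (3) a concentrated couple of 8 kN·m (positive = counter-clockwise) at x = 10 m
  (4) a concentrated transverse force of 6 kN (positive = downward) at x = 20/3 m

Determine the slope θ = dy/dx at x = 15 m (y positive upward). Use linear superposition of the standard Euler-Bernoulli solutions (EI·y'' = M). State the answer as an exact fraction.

Load 1 — applied couple M₀=14 kN·m at a=12 m (b=L-a=8):
  θ_1 = (M₀x²/(2L)-M₀(x-a)+C₁)/EI  [x>a] with C₁=M₀(3b²-L²)/(6L)=-364/15 = (14·15²/(2·20)-14·(15-12)+(-364/15))/200000 = 749/12000000 rad
Load 2 — triangular load w₀=4 kN/m (0→w₀ over full span):
  θ_2 = -w₀(7L⁴-30L²x²+15x⁴)/(360LEI) = -4·(7·20⁴-30·20²·15²+15·15⁴)/(360·20·200000) = 1313/576000 rad
Load 3 — applied couple M₀=8 kN·m at a=10 m (b=L-a=10):
  θ_3 = (M₀x²/(2L)-M₀(x-a)+C₁)/EI  [x>a] with C₁=M₀(3b²-L²)/(6L)=-20/3 = (8·15²/(2·20)-8·(15-10)+(-20/3))/200000 = -1/120000 rad
Load 4 — point force P=6 kN at a=20/3 m (b=L-a=40/3):
  θ_4 = -Pa(2L²-6Lx+3x²+a²)/(6LEI)  [x>a] = -6·(20/3)·(2·20²-6·20·15+3·15²+(20/3)²)/(6·20·200000) = 101/216000 rad
Superposition: θ = Σ θ_i = 605057/216000000 rad ≈ 0.002801 rad

θ(15) = 605057/216000000 rad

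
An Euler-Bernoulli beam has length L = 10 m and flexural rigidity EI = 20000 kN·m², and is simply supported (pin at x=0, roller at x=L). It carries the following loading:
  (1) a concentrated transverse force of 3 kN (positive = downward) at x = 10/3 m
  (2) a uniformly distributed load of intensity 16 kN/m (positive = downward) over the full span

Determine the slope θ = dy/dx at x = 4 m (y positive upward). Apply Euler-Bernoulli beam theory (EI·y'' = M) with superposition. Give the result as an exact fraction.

θ(4) = -2707/270000 rad

Load 1 — point force P=3 kN at a=10/3 m (b=L-a=20/3):
  θ_1 = -Pa(2L²-6Lx+3x²+a²)/(6LEI)  [x>a] = -3·(10/3)·(2·10²-6·10·4+3·4²+(10/3)²)/(6·10·20000) = -43/270000 rad
Load 2 — uniform load w=16 kN/m over full span:
  θ_2 = -w(L³-6Lx²+4x³)/(24EI) = -16·(10³-6·10·4²+4·4³)/(24·20000) = -37/3750 rad
Superposition: θ = Σ θ_i = -2707/270000 rad ≈ -0.010026 rad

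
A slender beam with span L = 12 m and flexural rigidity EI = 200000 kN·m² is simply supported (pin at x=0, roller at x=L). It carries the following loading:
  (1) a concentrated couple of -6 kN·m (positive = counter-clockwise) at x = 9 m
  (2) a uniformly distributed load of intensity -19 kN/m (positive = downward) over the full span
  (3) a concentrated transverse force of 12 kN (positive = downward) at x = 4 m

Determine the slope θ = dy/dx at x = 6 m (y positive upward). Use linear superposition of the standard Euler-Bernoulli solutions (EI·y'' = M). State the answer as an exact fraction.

θ(6) = 169/2400000 rad

Load 1 — applied couple M₀=-6 kN·m at a=9 m (b=L-a=3):
  θ_1 = (M₀x²/(2L)+C₁)/EI  [x≤a] with C₁=M₀(3b²-L²)/(6L)=39/4 = ((-6)·6²/(2·12)+(39/4))/200000 = 3/800000 rad
Load 2 — uniform load w=-19 kN/m over full span:
  θ_2 = -w(L³-6Lx²+4x³)/(24EI) = -(-19)·(12³-6·12·6²+4·6³)/(24·200000) = 0 rad
Load 3 — point force P=12 kN at a=4 m (b=L-a=8):
  θ_3 = -Pa(2L²-6Lx+3x²+a²)/(6LEI)  [x>a] = -12·4·(2·12²-6·12·6+3·6²+4²)/(6·12·200000) = 1/15000 rad
Superposition: θ = Σ θ_i = 169/2400000 rad ≈ 0.000070 rad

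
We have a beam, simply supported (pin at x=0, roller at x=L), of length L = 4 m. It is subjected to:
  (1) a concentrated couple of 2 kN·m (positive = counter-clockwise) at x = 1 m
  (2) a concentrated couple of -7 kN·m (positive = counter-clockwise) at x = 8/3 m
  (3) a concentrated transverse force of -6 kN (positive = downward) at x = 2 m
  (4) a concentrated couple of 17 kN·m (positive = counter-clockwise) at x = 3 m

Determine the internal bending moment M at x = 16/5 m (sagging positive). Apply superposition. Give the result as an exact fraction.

M(16/5) = -24/5 kN·m

Load 1 — applied couple M₀=2 kN·m at a=1 m (b=L-a=3):
  M_1 = M₀x/L - M₀  [x>a] = 2·(16/5)/4 - 2 = -2/5 kN·m
Load 2 — applied couple M₀=-7 kN·m at a=8/3 m (b=L-a=4/3):
  M_2 = M₀x/L - M₀  [x>a] = (-7)·(16/5)/4 - (-7) = 7/5 kN·m
Load 3 — point force P=-6 kN at a=2 m (b=L-a=2):
  M_3 = Pa(L-x)/L  [x>a] = (-6)·2·(4-(16/5))/4 = -12/5 kN·m
Load 4 — applied couple M₀=17 kN·m at a=3 m (b=L-a=1):
  M_4 = M₀x/L - M₀  [x>a] = 17·(16/5)/4 - 17 = -17/5 kN·m
Superposition: M = Σ M_i = -24/5 kN·m ≈ -4.800000 kN·m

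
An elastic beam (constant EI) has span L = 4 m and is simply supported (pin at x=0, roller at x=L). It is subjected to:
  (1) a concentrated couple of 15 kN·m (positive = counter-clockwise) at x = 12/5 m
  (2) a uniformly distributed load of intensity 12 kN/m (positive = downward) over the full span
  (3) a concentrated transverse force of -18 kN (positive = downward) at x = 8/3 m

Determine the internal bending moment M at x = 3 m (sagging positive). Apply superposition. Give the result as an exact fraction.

M(3) = 9/4 kN·m

Load 1 — applied couple M₀=15 kN·m at a=12/5 m (b=L-a=8/5):
  M_1 = M₀x/L - M₀  [x>a] = 15·3/4 - 15 = -15/4 kN·m
Load 2 — uniform load w=12 kN/m over full span:
  M_2 = wx(L-x)/2 = 12·3·(4-3)/2 = 18 kN·m
Load 3 — point force P=-18 kN at a=8/3 m (b=L-a=4/3):
  M_3 = Pa(L-x)/L  [x>a] = (-18)·(8/3)·(4-3)/4 = -12 kN·m
Superposition: M = Σ M_i = 9/4 kN·m ≈ 2.250000 kN·m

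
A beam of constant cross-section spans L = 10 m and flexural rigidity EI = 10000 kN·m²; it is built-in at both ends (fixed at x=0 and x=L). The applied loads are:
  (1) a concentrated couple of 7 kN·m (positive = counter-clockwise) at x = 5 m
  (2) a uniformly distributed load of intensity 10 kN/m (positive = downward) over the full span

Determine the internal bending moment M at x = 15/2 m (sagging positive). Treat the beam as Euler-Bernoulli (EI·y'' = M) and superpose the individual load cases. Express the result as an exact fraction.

Load 1 — applied couple M₀=7 kN·m at a=5 m (b=L-a=5):
  M_1 = R_Ax - M_A - M₀  [x>a] with R_A=21/20, M_A=7/4 = (21/20)·(15/2) - (7/4) - 7 = -7/8 kN·m
Load 2 — uniform load w=10 kN/m over full span:
  M_2 = wLx/2 - wL²/12 - wx²/2 = 10·10·(15/2)/2 - 10·10²/12 - 10·(15/2)²/2 = 125/12 kN·m
Superposition: M = Σ M_i = 229/24 kN·m ≈ 9.541667 kN·m

M(15/2) = 229/24 kN·m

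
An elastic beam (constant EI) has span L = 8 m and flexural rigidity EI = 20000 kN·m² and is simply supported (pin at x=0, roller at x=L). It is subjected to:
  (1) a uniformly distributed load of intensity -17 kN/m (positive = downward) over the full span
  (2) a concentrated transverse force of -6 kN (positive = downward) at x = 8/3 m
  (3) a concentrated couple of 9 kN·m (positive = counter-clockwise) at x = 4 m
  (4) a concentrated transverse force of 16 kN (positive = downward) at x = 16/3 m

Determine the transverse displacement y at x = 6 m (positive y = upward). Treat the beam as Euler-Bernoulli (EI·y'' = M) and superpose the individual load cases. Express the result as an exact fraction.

y(6) = 92917/3240000 m

Load 1 — uniform load w=-17 kN/m over full span:
  y_1 = -wx(L³-2Lx²+x³)/(24EI) = -(-17)·6·(8³-2·8·6²+6³)/(24·20000) = 323/10000 m
Load 2 — point force P=-6 kN at a=8/3 m (b=L-a=16/3):
  y_2 = -Pa(L-x)(2Lx-a²-x²)/(6LEI)  [x>a] = -(-6)·(8/3)·(8-6)·(2·8·6-(8/3)²-6²)/(6·8·20000) = 119/67500 m
Load 3 — applied couple M₀=9 kN·m at a=4 m (b=L-a=4):
  y_3 = (M₀x³/(6L)-M₀(x-a)²/2+C₁x)/EI  [x>a] with C₁=M₀(3b²-L²)/(6L)=-3 = (9·6³/(6·8)-9·(6-4)²/2+(-3)·6)/20000 = 9/40000 m
Load 4 — point force P=16 kN at a=16/3 m (b=L-a=8/3):
  y_4 = -Pa(L-x)(2Lx-a²-x²)/(6LEI)  [x>a] = -16·(16/3)·(8-6)·(2·8·6-(16/3)²-6²)/(6·8·20000) = -284/50625 m
Superposition: y = Σ y_i = 92917/3240000 m ≈ 0.028678 m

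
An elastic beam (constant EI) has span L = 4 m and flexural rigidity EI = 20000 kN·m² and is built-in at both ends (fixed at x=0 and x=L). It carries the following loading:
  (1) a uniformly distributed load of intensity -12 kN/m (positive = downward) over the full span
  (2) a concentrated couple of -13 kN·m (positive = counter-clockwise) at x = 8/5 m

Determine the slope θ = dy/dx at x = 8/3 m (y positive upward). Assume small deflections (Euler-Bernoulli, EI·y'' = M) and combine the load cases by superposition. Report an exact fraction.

Load 1 — uniform load w=-12 kN/m over full span:
  θ_1 = -wx(L-x)(L-2x)/(12EI) = -(-12)·(8/3)·(4-(8/3))·(4-2·(8/3))/(12·20000) = -4/16875 rad
Load 2 — applied couple M₀=-13 kN·m at a=8/5 m (b=L-a=12/5):
  θ_2 = (R_Ax²/2 - M_Ax - M₀(x-a))/EI  [x>a] with R_A=-117/25, M_A=-39/25 = ((-117/25)·(8/3)²/2 - (-39/25)·(8/3) - (-13)·((8/3)-(8/5)))/20000 = 13/187500 rad
Superposition: θ = Σ θ_i = -283/1687500 rad ≈ -0.000168 rad

θ(8/3) = -283/1687500 rad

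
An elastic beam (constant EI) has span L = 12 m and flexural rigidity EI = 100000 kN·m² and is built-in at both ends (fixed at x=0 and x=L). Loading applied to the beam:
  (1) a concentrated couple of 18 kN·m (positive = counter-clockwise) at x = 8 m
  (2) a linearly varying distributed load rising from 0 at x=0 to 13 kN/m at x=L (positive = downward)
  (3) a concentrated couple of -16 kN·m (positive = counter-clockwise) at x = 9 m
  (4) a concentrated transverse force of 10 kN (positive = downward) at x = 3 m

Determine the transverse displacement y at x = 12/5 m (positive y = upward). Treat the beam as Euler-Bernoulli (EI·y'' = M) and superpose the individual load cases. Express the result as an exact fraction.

y(12/5) = -2459457/1562500000 m

Load 1 — applied couple M₀=18 kN·m at a=8 m (b=L-a=4):
  y_1 = (R_Ax³/6 - M_Ax²/2)/EI  [x≤a] with R_A=2, M_A=6 = (2·(12/5)³/6 - 6·(12/5)²/2)/100000 = -99/781250 m
Load 2 — triangular load w₀=13 kN/m (0→w₀ over full span):
  y_2 = -w₀x²(L-x)²(x+2L)/(120LEI) = -13·(12/5)²·(12-(12/5))²·((12/5)+2·12)/(120·12·100000) = -61776/48828125 m
Load 3 — applied couple M₀=-16 kN·m at a=9 m (b=L-a=3):
  y_3 = (R_Ax³/6 - M_Ax²/2)/EI  [x≤a] with R_A=-3/2, M_A=-5 = ((-3/2)·(12/5)³/6 - (-5)·(12/5)²/2)/100000 = 171/1562500 m
Load 4 — point force P=10 kN at a=3 m (b=L-a=9):
  y_4 = -Pb²x²(3aL-(3a+b)x)/(6L³EI)  [x≤a] = -10·9²·(12/5)²·(3·3·12-(3·3+9)·(12/5))/(6·12³·100000) = -729/2500000 m
Superposition: y = Σ y_i = -2459457/1562500000 m ≈ -0.001574 m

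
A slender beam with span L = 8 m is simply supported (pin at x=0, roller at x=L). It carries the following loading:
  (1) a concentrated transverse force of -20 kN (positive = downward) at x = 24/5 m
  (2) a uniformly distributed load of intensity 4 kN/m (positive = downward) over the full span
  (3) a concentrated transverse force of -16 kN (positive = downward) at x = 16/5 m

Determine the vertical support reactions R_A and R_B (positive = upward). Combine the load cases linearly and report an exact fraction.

R_A = -8/5 kN, R_B = -12/5 kN

Load 1 — point force P=-20 kN at a=24/5 m (b=L-a=16/5):
  R_A = Pb/L = (-20)·(16/5)/8 = -8 kN
  R_B = Pa/L = (-20)·(24/5)/8 = -12 kN
Load 2 — uniform load w=4 kN/m over full span:
  R_A = wL/2 = 4·8/2 = 16 kN
  R_B = wL/2 = 4·8/2 = 16 kN
Load 3 — point force P=-16 kN at a=16/5 m (b=L-a=24/5):
  R_A = Pb/L = (-16)·(24/5)/8 = -48/5 kN
  R_B = Pa/L = (-16)·(16/5)/8 = -32/5 kN
Superposition: R_A = -8/5 kN, R_B = -12/5 kN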